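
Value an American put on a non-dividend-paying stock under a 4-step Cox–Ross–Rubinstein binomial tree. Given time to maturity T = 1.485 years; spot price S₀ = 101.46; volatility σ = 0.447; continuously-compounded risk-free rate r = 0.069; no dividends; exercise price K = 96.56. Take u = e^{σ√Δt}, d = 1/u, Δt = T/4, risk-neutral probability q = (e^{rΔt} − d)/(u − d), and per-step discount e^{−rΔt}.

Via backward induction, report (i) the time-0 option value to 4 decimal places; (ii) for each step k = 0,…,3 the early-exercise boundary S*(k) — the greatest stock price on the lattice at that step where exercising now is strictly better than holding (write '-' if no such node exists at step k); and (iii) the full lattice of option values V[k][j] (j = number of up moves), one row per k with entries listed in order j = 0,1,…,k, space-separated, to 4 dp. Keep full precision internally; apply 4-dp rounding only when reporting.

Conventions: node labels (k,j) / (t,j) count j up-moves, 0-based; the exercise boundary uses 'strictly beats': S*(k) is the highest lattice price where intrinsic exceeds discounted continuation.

price = 14.3534
boundary = - - 58.8474 77.2700
tree:
14.3534
23.7113 4.9674
37.7126 9.7888 0.0000
51.7429 19.2900 0.0000 0.0000
62.4281 37.7126 0.0000 0.0000 0.0000

Δt=0.37125  u=1.31306  d=0.76158  q=0.47938  discount=0.97471
step 4 (expiry): payoffs max(K−S,0) = 62.4281 37.7126 0.0000 0.0000 0.0000
step 3: (k=3,j=0): S=44.8171, K−S=51.7429, hold=49.3008 ⇒ V=51.7429 exercise | (k=3,j=1): S=77.2700, K−S=19.2900, hold=19.1374 ⇒ V=19.2900 exercise | (k=3,j=2): S=133.2228, K−S=0.0000, hold=0.0000 ⇒ V=0.0000 continue | (k=3,j=3): S=229.6921, K−S=0.0000, hold=0.0000 ⇒ V=0.0000 continue  boundary S*=77.2700
step 2: (k=2,j=0): S=58.8474, K−S=37.7126, hold=35.2705 ⇒ V=37.7126 exercise | (k=2,j=1): S=101.4600, K−S=0.0000, hold=9.7888 ⇒ V=9.7888 continue | (k=2,j=2): S=174.9292, K−S=0.0000, hold=0.0000 ⇒ V=0.0000 continue  boundary S*=58.8474
step 1: (k=1,j=0): S=77.2700, K−S=19.2900, hold=23.7113 ⇒ V=23.7113 continue | (k=1,j=1): S=133.2228, K−S=0.0000, hold=4.9674 ⇒ V=4.9674 continue  boundary S*=-
step 0: (k=0,j=0): S=101.4600, K−S=0.0000, hold=14.3534 ⇒ V=14.3534 continue  boundary S*=-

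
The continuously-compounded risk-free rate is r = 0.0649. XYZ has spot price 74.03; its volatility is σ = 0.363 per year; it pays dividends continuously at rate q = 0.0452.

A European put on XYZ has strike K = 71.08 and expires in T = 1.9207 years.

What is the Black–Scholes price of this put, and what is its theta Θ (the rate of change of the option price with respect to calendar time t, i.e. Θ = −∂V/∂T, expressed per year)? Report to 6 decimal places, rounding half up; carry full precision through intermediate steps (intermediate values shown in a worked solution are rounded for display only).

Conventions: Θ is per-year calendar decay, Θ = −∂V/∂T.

price = 10.563097
Θ = -2.120972

σ√T = 0.363·√1.9207 = 0.503079
d₁ = (ln(S/K) + (r−q+σ²/2)T) / (σ√T) = (ln(74.03/71.08) + (0.0649−0.0452+0.363²/2)·1.9207) / 0.503079 = (0.040664 + 0.164382) / 0.503079 = 0.407583
d₂ = d₁ − σ√T = 0.407583 − 0.503079 = -0.095496
e^{−rT} = 0.882803
e^{−qT} = 0.916846
N(−d₁) = 0.341790,  N(−d₂) = 0.538040
Put price V = K·e^{−rT}·N(−d₂) − S·e^{−qT}·N(−d₁) = 33.761785 − 23.198689 = 10.563097
φ(d₁) = (1/√(2π))·e^{−d₁²/2} = 0.367144
Θ = −S·e^{−qT}·φ(d₁)·σ/(2√T) − q·S·e^{−qT}·N(−d₁) + r·K·e^{−rT}·N(−d₂) = −3.263531 − 1.048581 + 2.191140 = -2.120972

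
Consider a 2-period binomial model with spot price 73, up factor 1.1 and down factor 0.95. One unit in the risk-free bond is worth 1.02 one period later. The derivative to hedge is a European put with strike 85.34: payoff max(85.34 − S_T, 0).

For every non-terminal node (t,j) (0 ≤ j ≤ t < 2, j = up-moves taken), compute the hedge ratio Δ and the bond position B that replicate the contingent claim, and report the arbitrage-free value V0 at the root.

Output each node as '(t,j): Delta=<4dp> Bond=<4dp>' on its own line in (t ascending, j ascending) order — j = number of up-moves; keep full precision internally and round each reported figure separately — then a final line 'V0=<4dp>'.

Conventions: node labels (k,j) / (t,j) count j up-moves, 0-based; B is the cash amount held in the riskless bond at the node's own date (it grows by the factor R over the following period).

No-arbitrage ⇒ martingale measure with p* = (R−d)/(u−d) = 0.4667.
Expiry values: V(2,0)=19.4575, V(2,1)=9.0550, V(2,2)=0.0000
  t=1,j=0: stock 69.3500 → up 76.2850 (V=9.0550), down 65.8825 (V=19.4575). Price 14.3167; hedge Δ=-1.0000, bond B=83.6667.
  t=1,j=1: stock 80.3000 → up 88.3300 (V=0.0000), down 76.2850 (V=9.0550). Price 4.7346; hedge Δ=-0.7518, bond B=65.1013.
  t=0,j=0: stock 73.0000 → up 80.3000 (V=4.7346), down 69.3500 (V=14.3167). Price 9.6520; hedge Δ=-0.8751, bond B=73.5322.
Verification: the root portfolio costs Δ(0,0)·S0 + B(0,0) = 9.6520, matching V0.

(0,0): Delta=-0.8751 Bond=73.5322
(1,0): Delta=-1.0000 Bond=83.6667
(1,1): Delta=-0.7518 Bond=65.1013
V0=9.6520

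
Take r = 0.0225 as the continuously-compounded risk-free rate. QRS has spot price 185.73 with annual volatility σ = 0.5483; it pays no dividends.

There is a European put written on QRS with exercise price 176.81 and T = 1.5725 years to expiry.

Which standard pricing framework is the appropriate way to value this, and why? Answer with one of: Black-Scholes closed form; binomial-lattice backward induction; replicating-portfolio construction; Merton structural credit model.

Key observation: everything needed for the exact continuous-time valuation of the European put on QRS (strike 176.81) is given, and no feature rules the closed form out.

framework: Black-Scholes closed form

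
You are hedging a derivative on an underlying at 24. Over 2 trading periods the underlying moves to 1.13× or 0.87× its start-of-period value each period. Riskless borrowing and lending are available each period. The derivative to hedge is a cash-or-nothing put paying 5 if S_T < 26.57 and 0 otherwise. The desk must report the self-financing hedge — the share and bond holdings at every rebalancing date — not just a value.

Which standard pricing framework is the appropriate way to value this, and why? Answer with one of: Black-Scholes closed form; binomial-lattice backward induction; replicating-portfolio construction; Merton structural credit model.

Key observation: since the answer must list Δ and B at each node of the 1.13/0.87 lattice on 24, the replicating-portfolio method — solving the two-state system at every node — is the one that applies.

framework: replicating-portfolio construction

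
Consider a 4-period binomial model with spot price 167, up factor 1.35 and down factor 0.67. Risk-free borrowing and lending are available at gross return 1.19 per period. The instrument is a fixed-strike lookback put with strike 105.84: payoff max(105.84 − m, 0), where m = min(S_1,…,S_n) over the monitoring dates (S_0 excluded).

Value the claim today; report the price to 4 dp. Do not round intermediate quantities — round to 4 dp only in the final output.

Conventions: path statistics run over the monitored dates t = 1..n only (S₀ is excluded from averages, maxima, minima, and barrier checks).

price = 1.6015

Set p* = 0.7647 (from d < R < u); the path-dependent value is the discounted p*-expectation over all price paths.
Enumerate all 2^4 = 16 price paths (U = up ×1.35, D = down ×0.67); each path with k up-moves has probability p*^k·(1−p*)^(4−k).
DDDD: m=33.6524, payoff=72.1876, prob=0.003065
UDDD: m=67.8070, payoff=38.0330, prob=0.009962
DUDD: m=67.8070, payoff=38.0330, prob=0.009962
UUDD: m=136.6261, payoff=0.0000, prob=0.032375
DDUD: m=67.8070, payoff=38.0330, prob=0.009962
UDUD: m=136.6261, payoff=0.0000, prob=0.032375
DUUD: m=111.8900, payoff=0.0000, prob=0.032375
UUUD: m=225.4500, payoff=0.0000, prob=0.105219
DDDU: m=50.2274, payoff=55.6126, prob=0.009962
UDDU: m=101.2045, payoff=4.6355, prob=0.032375
DUDU: m=101.2045, payoff=4.6355, prob=0.032375
UUDU: m=203.9195, payoff=0.0000, prob=0.105219
DDUU: m=74.9663, payoff=30.8737, prob=0.032375
UDUU: m=151.0515, payoff=0.0000, prob=0.105219
DUUU: m=111.8900, payoff=0.0000, prob=0.105219
UUUU: m=225.4500, payoff=0.0000, prob=0.341962
Price = Σ prob·payoff / R^4 = 3.211543 / 2.005339 = 1.6015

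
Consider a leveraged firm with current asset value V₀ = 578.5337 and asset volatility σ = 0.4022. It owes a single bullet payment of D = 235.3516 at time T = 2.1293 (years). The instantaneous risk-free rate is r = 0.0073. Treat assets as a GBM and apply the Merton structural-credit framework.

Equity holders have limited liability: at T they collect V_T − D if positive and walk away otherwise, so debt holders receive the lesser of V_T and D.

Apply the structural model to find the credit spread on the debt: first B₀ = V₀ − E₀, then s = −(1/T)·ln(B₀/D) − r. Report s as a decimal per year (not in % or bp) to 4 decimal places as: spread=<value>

Work the structural quantities from V₀ = 578.5337 against face 235.3516:
d₁ = [ln(V₀/D) + (r + σ²/2)T] / (σ√T)
   = [ln(578.5337/235.3516) + (0.0073 + 0.5·0.4022²)·2.1293] / (0.4022·√2.1293)
   = [0.899416 + 0.187767] / 0.586895 = 1.852432
d₂ = d₁ − σ√T = 1.852432 − 0.586895 = 1.265536
N(d₁) = 0.968018,  N(d₂) = 0.897160,  e^(−rT) = 0.984576
E₀ = V₀·N(d₁) − D·e^(−rT)·N(d₂)
   = 578.5337·0.968018 − 235.3516·0.984576·0.897160 = 352.139610
B₀ = V₀ − E₀ = 578.5337 − 352.139610 = 226.394090
spread = −(1/T)·ln(B₀/D) − r = −(1/2.1293)·ln(226.394090/235.3516) − 0.0073 = 0.01092351

spread=0.0109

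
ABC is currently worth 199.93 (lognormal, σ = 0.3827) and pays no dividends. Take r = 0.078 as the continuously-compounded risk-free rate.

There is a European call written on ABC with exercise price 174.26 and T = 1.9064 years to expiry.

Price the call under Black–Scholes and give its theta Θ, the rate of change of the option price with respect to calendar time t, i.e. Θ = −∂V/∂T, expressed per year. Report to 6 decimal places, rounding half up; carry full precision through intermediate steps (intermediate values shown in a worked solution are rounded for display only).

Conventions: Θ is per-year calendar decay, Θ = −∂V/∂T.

σ√T = 0.3827·√1.9064 = 0.528403
d₁ = (ln(S/K) + (r+σ²/2)T) / (σ√T) = (ln(199.93/174.26) + (0.078+0.3827²/2)·1.9064) / 0.528403 = (0.137419 + 0.288304) / 0.528403 = 0.805678
d₂ = d₁ − σ√T = 0.805678 − 0.528403 = 0.277275
e^{−rT} = 0.861828
N(d₁) = 0.789786,  N(d₂) = 0.609216
Call price V = S·N(d₁) − K·e^{−rT}·N(d₂) = 157.901882 − 91.493336 = 66.408547
φ(d₁) = (1/√(2π))·e^{−d₁²/2} = 0.288374
Θ = −S·φ(d₁)·σ/(2√T) − r·K·e^{−rT}·N(d₂) = −7.990158 − 7.136480 = -15.126638

price = 66.408547
Θ = -15.126638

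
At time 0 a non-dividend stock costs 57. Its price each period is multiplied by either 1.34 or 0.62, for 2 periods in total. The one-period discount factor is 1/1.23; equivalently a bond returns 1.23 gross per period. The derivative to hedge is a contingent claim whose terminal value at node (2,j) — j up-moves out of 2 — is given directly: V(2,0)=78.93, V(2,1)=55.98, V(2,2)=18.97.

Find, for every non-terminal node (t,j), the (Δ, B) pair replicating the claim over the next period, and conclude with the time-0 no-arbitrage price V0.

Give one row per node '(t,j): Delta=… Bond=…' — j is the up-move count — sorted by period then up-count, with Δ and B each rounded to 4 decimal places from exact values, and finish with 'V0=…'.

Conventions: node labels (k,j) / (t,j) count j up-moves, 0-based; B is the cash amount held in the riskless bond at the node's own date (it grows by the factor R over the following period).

(0,0): Delta=-0.6906 Bond=59.1620
(1,0): Delta=-0.9020 Bond=80.2378
(1,1): Delta=-0.6730 Bond=71.4225
V0=19.7967

Under the risk-neutral measure, an up-move has probability p* = (R−d)/(u−d) = 0.8472 and values discount at R = 1.23.
Payoffs at expiry: V(2,0)=78.9300, V(2,1)=55.9800, V(2,2)=18.9700
(1,0): S=35.3400. Δ = (V_up−V_dn)/(S_up−S_dn) = (55.9800−78.9300)/(47.3556−21.9108) = -0.9020. V = [p*·55.9800 + (1−p*)·78.9300]/1.23 = 48.3628. B = V − Δ·S = 80.2378.
(1,1): S=76.3800. Δ = (V_up−V_dn)/(S_up−S_dn) = (18.9700−55.9800)/(102.3492−47.3556) = -0.6730. V = [p*·18.9700 + (1−p*)·55.9800]/1.23 = 20.0198. B = V − Δ·S = 71.4225.
(0,0): S=57.0000. Δ = (V_up−V_dn)/(S_up−S_dn) = (20.0198−48.3628)/(76.3800−35.3400) = -0.6906. V = [p*·20.0198 + (1−p*)·48.3628]/1.23 = 19.7967. B = V − Δ·S = 59.1620.
As a check, the time-0 holding Δ(0,0)·S0 + B(0,0) comes to 19.7967 — exactly V0.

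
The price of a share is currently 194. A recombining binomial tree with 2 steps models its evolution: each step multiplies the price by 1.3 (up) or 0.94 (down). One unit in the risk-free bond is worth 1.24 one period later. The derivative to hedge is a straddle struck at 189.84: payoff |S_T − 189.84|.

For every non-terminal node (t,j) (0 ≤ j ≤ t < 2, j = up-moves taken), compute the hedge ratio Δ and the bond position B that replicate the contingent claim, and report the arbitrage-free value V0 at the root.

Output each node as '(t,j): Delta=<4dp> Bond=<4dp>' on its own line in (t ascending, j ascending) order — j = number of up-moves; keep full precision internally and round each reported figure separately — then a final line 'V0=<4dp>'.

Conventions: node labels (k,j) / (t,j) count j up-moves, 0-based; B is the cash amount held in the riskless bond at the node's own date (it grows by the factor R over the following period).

Under the risk-neutral measure, an up-move has probability p* = (R−d)/(u−d) = 0.8333 and values discount at R = 1.24.
Expiry values: V(2,0)=18.4216, V(2,1)=47.2280, V(2,2)=138.0200
Node (1,0) S=182.3600: V=(p*·47.2280+(1−p*)·18.4216)/1.24=34.2153; Δ=(47.2280−18.4216)/(237.0680−171.4184)=0.4388; B=V−Δ·S=-45.8025
Node (1,1) S=252.2000: V=(p*·138.0200+(1−p*)·47.2280)/1.24=99.1032; Δ=(138.0200−47.2280)/(327.8600−237.0680)=1.0000; B=V−Δ·S=-153.0968
Node (0,0) S=194.0000: V=(p*·99.1032+(1−p*)·34.2153)/1.24=71.2005; Δ=(99.1032−34.2153)/(252.2000−182.3600)=0.9291; B=V−Δ·S=-109.0439
Sanity check at the root: Δ(0,0)·S0 + B(0,0) reproduces V0 = 71.2005.

(0,0): Delta=0.9291 Bond=-109.0439
(1,0): Delta=0.4388 Bond=-45.8025
(1,1): Delta=1.0000 Bond=-153.0968
V0=71.2005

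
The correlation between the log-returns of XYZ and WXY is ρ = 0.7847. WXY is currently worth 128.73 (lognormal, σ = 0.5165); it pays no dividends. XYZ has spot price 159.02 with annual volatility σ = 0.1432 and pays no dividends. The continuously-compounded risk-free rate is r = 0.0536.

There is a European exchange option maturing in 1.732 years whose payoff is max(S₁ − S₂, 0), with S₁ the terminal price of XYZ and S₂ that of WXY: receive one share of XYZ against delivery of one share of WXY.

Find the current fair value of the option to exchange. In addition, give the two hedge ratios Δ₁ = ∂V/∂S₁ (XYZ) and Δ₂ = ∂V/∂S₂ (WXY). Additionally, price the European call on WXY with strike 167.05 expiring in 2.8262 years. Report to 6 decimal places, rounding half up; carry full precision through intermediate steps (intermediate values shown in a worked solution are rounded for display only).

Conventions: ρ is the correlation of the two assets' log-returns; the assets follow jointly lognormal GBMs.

exchange price = 48.247682
Δ1 = 0.745478
Δ2 = -0.546091
price(WXY call K=167.05) = 38.640699

σ_eff = √(σ₁² + σ₂² − 2ρσ₁σ₂) = √(0.1432² + 0.5165² − 2·0.7847·0.1432·0.5165) = 0.413765
d₁ = (ln(S₁/S₂) + (q₂ − q₁ + σ_eff²/2)T) / (σ_eff√T) = (ln(159.02/128.73) + (0.0 − 0.0 + 0.085601)·1.732) / 0.544537 = 0.660328
d₂ = d₁ − σ_eff√T = 0.660328 − 0.544537 = 0.115791
N(d₁) = 0.745478,  N(d₂) = 0.546091
V = S₁·e^{−q₁T}·N(d₁) − S₂·e^{−q₂T}·N(d₂) = 118.545965 − 70.298283 = 48.247682
Δ₁ = e^{−q₁T}·N(d₁) = 0.745478;  Δ₂ = −e^{−q₂T}·N(d₂) = -0.546091
[vanilla: WXY call K=167.05]
σ√T = 0.5165·√2.8262 = 0.868304
d₁ = (ln(S/K) + (r+σ²/2)T) / (σ√T) = (ln(128.73/167.05) + (0.0536+0.5165²/2)·2.8262) / 0.868304 = (-0.260576 + 0.528460) / 0.868304 = 0.308514
d₂ = d₁ − σ√T = 0.308514 − 0.868304 = -0.559790
e^{−rT} = 0.859431
N(d₁) = 0.621154,  N(d₂) = 0.287811
price = S·N(d₁) − K·e^{−rT}·N(d₂) = 79.961219 − 41.320520 = 38.640699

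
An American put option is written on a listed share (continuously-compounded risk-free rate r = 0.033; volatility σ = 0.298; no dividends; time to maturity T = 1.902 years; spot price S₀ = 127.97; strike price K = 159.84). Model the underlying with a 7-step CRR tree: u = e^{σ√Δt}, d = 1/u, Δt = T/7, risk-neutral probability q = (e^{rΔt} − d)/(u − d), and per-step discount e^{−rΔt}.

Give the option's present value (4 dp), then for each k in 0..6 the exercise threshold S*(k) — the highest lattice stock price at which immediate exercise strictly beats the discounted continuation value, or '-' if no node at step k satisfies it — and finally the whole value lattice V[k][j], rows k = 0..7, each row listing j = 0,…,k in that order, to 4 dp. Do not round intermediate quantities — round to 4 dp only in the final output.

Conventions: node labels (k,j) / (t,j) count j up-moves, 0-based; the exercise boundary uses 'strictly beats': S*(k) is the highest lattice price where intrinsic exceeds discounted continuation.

price = 38.1240
boundary = - - 93.7961 109.5586 93.7961 109.5586 127.9700
tree:
38.1240
51.0530 25.3743
66.0439 36.3959 14.3746
79.5386 50.2814 22.6194 6.0615
91.0917 66.0439 34.4673 10.7095 1.3374
100.9827 79.5386 50.2814 18.6489 2.6467 0.0000
109.4507 91.0917 66.0439 31.8700 5.2375 0.0000 0.0000
116.7003 100.9827 79.5386 50.2814 10.3646 0.0000 0.0000 0.0000

Δt=0.27171  u=1.16805  d=0.85613  q=0.49012  discount=0.99107
step 7 (expiry): payoffs max(K−S,0) = 116.7003 100.9827 79.5386 50.2814 10.3646 0.0000 0.0000 0.0000
step 6: (k=6,j=0): S=50.3893, K−S=109.4507, hold=108.0239 ⇒ V=109.4507 exercise | (k=6,j=1): S=68.7483, K−S=91.0917, hold=89.6649 ⇒ V=91.0917 exercise | (k=6,j=2): S=93.7961, K−S=66.0439, hold=64.6171 ⇒ V=66.0439 exercise | (k=6,j=3): S=127.9700, K−S=31.8700, hold=30.4432 ⇒ V=31.8700 exercise | (k=6,j=4): S=174.5948, K−S=0.0000, hold=5.2375 ⇒ V=5.2375 continue | (k=6,j=5): S=238.2071, K−S=0.0000, hold=0.0000 ⇒ V=0.0000 continue | (k=6,j=6): S=324.9959, K−S=0.0000, hold=0.0000 ⇒ V=0.0000 continue  boundary S*=127.9700
step 5: (k=5,j=0): S=58.8573, K−S=100.9827, hold=99.5559 ⇒ V=100.9827 exercise | (k=5,j=1): S=80.3014, K−S=79.5386, hold=78.1118 ⇒ V=79.5386 exercise | (k=5,j=2): S=109.5586, K−S=50.2814, hold=48.8546 ⇒ V=50.2814 exercise | (k=5,j=3): S=149.4754, K−S=10.3646, hold=18.6489 ⇒ V=18.6489 continue | (k=5,j=4): S=203.9356, K−S=0.0000, hold=2.6467 ⇒ V=2.6467 continue | (k=5,j=5): S=278.2379, K−S=0.0000, hold=0.0000 ⇒ V=0.0000 continue  boundary S*=109.5586
step 4: (k=4,j=0): S=68.7483, K−S=91.0917, hold=89.6649 ⇒ V=91.0917 exercise | (k=4,j=1): S=93.7961, K−S=66.0439, hold=64.6171 ⇒ V=66.0439 exercise | (k=4,j=2): S=127.9700, K−S=31.8700, hold=34.4673 ⇒ V=34.4673 continue | (k=4,j=3): S=174.5948, K−S=0.0000, hold=10.7095 ⇒ V=10.7095 continue | (k=4,j=4): S=238.2071, K−S=0.0000, hold=1.3374 ⇒ V=1.3374 continue  boundary S*=93.7961
step 3: (k=3,j=0): S=80.3014, K−S=79.5386, hold=78.1118 ⇒ V=79.5386 exercise | (k=3,j=1): S=109.5586, K−S=50.2814, hold=50.1162 ⇒ V=50.2814 exercise | (k=3,j=2): S=149.4754, K−S=10.3646, hold=22.6194 ⇒ V=22.6194 continue | (k=3,j=3): S=203.9356, K−S=0.0000, hold=6.0615 ⇒ V=6.0615 continue  boundary S*=109.5586
step 2: (k=2,j=0): S=93.7961, K−S=66.0439, hold=64.6171 ⇒ V=66.0439 exercise | (k=2,j=1): S=127.9700, K−S=31.8700, hold=36.3959 ⇒ V=36.3959 continue | (k=2,j=2): S=174.5948, K−S=0.0000, hold=14.3746 ⇒ V=14.3746 continue  boundary S*=93.7961
step 1: (k=1,j=0): S=109.5586, K−S=50.2814, hold=51.0530 ⇒ V=51.0530 continue | (k=1,j=1): S=149.4754, K−S=10.3646, hold=25.3743 ⇒ V=25.3743 continue  boundary S*=-
step 0: (k=0,j=0): S=127.9700, K−S=31.8700, hold=38.1240 ⇒ V=38.1240 continue  boundary S*=-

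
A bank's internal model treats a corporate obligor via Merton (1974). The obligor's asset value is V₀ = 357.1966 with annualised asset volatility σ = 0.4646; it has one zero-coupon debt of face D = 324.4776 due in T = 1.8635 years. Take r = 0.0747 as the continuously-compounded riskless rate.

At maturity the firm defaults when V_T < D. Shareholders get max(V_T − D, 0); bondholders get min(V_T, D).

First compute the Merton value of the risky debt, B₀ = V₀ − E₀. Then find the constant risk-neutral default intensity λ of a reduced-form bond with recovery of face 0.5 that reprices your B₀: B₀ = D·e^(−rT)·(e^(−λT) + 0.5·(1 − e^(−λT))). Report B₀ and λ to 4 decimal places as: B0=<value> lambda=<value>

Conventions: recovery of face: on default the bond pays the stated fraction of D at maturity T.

Apply the equity-as-call identities (strike 324.4776, horizon 1.8635 years):
d₁ = [ln(V₀/D) + (r + σ²/2)T] / (σ√T)
   = [ln(357.1966/324.4776) + (0.0747 + 0.5·0.4646²)·1.8635] / (0.4646·√1.8635)
   = [0.096070 + 0.340325] / 0.634226 = 0.688074
d₂ = d₁ − σ√T = 0.688074 − 0.634226 = 0.053848
N(d₁) = 0.754297,  N(d₂) = 0.521472,  e^(−rT) = 0.870051
E₀ = V₀·N(d₁) − D·e^(−rT)·N(d₂)
   = 357.1966·0.754297 − 324.4776·0.870051·0.521472 = 122.214472
B₀ = V₀ − E₀ = 357.1966 − 122.214472 = 234.982128
e^(−λT) = (B₀·e^(rT)/D − 0.5)/(1 − 0.5) = (234.9821·1.149358/324.4776 − 0.5)/0.5 = 0.66469757
λ = −ln(0.66469757)/1.8635 = 0.219170

B0=234.9821 lambda=0.2192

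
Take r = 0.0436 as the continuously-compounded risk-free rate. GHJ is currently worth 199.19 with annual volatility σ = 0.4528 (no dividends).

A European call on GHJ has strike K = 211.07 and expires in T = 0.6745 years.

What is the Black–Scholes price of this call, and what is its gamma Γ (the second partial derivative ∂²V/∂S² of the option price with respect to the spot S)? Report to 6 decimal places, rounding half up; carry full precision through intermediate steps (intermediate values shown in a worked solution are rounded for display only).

σ√T = 0.4528·√0.6745 = 0.371875
d₁ = (ln(S/K) + (r+σ²/2)T) / (σ√T) = (ln(199.19/211.07) + (0.0436+0.4528²/2)·0.6745) / 0.371875 = (-0.057931 + 0.098554) / 0.371875 = 0.109239
d₂ = d₁ − σ√T = 0.109239 − 0.371875 = -0.262637
e^{−rT} = 0.971020
N(d₁) = 0.543493,  N(d₂) = 0.396415
Call price V = S·N(d₁) − K·e^{−rT}·N(d₂) = 108.258447 − 81.246580 = 27.011867
φ(d₁) = (1/√(2π))·e^{−d₁²/2} = 0.396569
Γ = φ(d₁) / (S·σ·√T) = 0.005354

price = 27.011867
Γ = 0.005354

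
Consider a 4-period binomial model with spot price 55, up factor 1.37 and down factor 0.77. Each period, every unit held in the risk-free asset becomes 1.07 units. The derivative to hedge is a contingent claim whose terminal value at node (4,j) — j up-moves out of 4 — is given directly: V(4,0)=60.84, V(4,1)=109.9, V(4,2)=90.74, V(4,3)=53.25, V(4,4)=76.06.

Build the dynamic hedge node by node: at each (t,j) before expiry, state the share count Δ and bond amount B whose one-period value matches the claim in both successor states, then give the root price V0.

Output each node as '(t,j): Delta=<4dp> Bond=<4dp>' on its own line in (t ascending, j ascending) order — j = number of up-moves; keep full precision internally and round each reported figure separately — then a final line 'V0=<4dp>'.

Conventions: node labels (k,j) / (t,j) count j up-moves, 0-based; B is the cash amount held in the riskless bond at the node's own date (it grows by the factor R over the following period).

Arbitrage-free pricing uses the up-move probability p* = (R−d)/(u−d) = 0.5000, discounting each step at R = 1.07.
At maturity the claim pays: V(4,0)=60.8400, V(4,1)=109.9000, V(4,2)=90.7400, V(4,3)=53.2500, V(4,4)=76.0600
Node (3,0) S=25.1093: V=(p*·109.9000+(1−p*)·60.8400)/1.07=79.7850; Δ=(109.9000−60.8400)/(34.3998−19.3342)=3.2564; B=V−Δ·S=-1.9816
Node (3,1) S=44.6750: V=(p*·90.7400+(1−p*)·109.9000)/1.07=93.7570; Δ=(90.7400−109.9000)/(61.2048−34.3998)=-0.7148; B=V−Δ·S=125.6903
Node (3,2) S=79.4867: V=(p*·53.2500+(1−p*)·90.7400)/1.07=67.2850; Δ=(53.2500−90.7400)/(108.8968−61.2048)=-0.7861; B=V−Δ·S=129.7684
Node (3,3) S=141.4244: V=(p*·76.0600+(1−p*)·53.2500)/1.07=60.4252; Δ=(76.0600−53.2500)/(193.7514−108.8968)=0.2688; B=V−Δ·S=22.4086
Node (2,0) S=32.6095: V=(p*·93.7570+(1−p*)·79.7850)/1.07=81.0944; Δ=(93.7570−79.7850)/(44.6750−25.1093)=0.7141; B=V−Δ·S=57.8078
Node (2,1) S=58.0195: V=(p*·67.2850+(1−p*)·93.7570)/1.07=75.2533; Δ=(67.2850−93.7570)/(79.4867−44.6750)=-0.7604; B=V−Δ·S=119.3732
Node (2,2) S=103.2295: V=(p*·60.4252+(1−p*)·67.2850)/1.07=59.6777; Δ=(60.4252−67.2850)/(141.4244−79.4867)=-0.1108; B=V−Δ·S=71.1107
Node (1,0) S=42.3500: V=(p*·75.2533+(1−p*)·81.0944)/1.07=73.0597; Δ=(75.2533−81.0944)/(58.0195−32.6095)=-0.2299; B=V−Δ·S=82.7949
Node (1,1) S=75.3500: V=(p*·59.6777+(1−p*)·75.2533)/1.07=63.0519; Δ=(59.6777−75.2533)/(103.2295−58.0195)=-0.3445; B=V−Δ·S=89.0112
Node (0,0) S=55.0000: V=(p*·63.0519+(1−p*)·73.0597)/1.07=63.6035; Δ=(63.0519−73.0597)/(75.3500−42.3500)=-0.3033; B=V−Δ·S=80.2832
Verification: the root portfolio costs Δ(0,0)·S0 + B(0,0) = 63.6035, matching V0.

(0,0): Delta=-0.3033 Bond=80.2832
(1,0): Delta=-0.2299 Bond=82.7949
(1,1): Delta=-0.3445 Bond=89.0112
(2,0): Delta=0.7141 Bond=57.8078
(2,1): Delta=-0.7604 Bond=119.3732
(2,2): Delta=-0.1108 Bond=71.1107
(3,0): Delta=3.2564 Bond=-1.9816
(3,1): Delta=-0.7148 Bond=125.6903
(3,2): Delta=-0.7861 Bond=129.7684
(3,3): Delta=0.2688 Bond=22.4086
V0=63.6035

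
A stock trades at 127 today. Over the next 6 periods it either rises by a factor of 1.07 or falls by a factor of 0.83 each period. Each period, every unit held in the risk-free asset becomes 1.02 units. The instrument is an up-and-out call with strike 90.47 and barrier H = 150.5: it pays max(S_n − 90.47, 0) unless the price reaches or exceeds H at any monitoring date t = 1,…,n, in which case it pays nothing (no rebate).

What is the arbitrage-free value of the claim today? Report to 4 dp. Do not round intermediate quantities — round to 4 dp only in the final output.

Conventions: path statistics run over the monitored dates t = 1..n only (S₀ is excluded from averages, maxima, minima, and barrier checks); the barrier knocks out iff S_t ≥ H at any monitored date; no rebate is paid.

price = 14.2999

Set p* = 0.7917 (from d < R < u); the path-dependent value is the discounted p*-expectation over all price paths.
Enumerate all 2^6 = 64 price paths (U = up ×1.07, D = down ×0.83); each path with k up-moves has probability p*^k·(1−p*)^(6−k).
DDDDDD: M=105.4100, payoff=0.0000, prob=0.000082
UDDDDD: M=135.8900, payoff=0.0000, prob=0.000311
DUDDDD: M=112.7887, payoff=0.0000, prob=0.000311
UUDDDD: M=145.4023, payoff=0.0000, prob=0.001181
DDUDDD: M=105.4100, payoff=0.0000, prob=0.000311
UDUDDD: M=135.8900, payoff=0.0000, prob=0.001181
DUUDDD: M=120.6839, payoff=0.0000, prob=0.001181
UUUDDD: M=155.5805, payoff=0.0000, prob=0.004486
DDDUDD: M=105.4100, payoff=0.0000, prob=0.000311
UDDUDD: M=135.8900, payoff=0.0000, prob=0.001181
DUDUDD: M=112.7887, payoff=0.0000, prob=0.001181
UUDUDD: M=145.4023, payoff=0.0000, prob=0.004486
DDUUDD: M=105.4100, payoff=0.0000, prob=0.001181
UDUUDD: M=135.8900, payoff=0.0000, prob=0.004486
DUUUDD: M=129.1318, payoff=0.0000, prob=0.004486
UUUUDD: M=166.4711, payoff=0.0000, prob=0.017049
DDDDUD: M=105.4100, payoff=0.0000, prob=0.000311
UDDDUD: M=135.8900, payoff=0.0000, prob=0.001181
DUDDUD: M=112.7887, payoff=0.0000, prob=0.001181
UUDDUD: M=145.4023, payoff=0.0000, prob=0.004486
DDUDUD: M=105.4100, payoff=0.0000, prob=0.001181
UDUDUD: M=135.8900, payoff=0.0000, prob=0.004486
DUUDUD: M=120.6839, payoff=0.0000, prob=0.004486
UUUDUD: M=155.5805, payoff=0.0000, prob=0.017049
DDDUUD: M=105.4100, payoff=0.0000, prob=0.001181
UDDUUD: M=135.8900, payoff=0.0000, prob=0.004486
DUDUUD: M=112.7887, payoff=0.0000, prob=0.004486
UUDUUD: M=145.4023, payoff=24.2119, prob=0.017049
DDUUUD: M=107.1794, payoff=0.0000, prob=0.004486
UDUUUD: M=138.1710, payoff=24.2119, prob=0.017049
DUUUUD: M=138.1710, payoff=24.2119, prob=0.017049
UUUUUD: M=178.1241, payoff=0.0000, prob=0.064784
DDDDDU: M=105.4100, payoff=0.0000, prob=0.000311
UDDDDU: M=135.8900, payoff=0.0000, prob=0.001181
DUDDDU: M=112.7887, payoff=0.0000, prob=0.001181
UUDDDU: M=145.4023, payoff=0.0000, prob=0.004486
DDUDDU: M=105.4100, payoff=0.0000, prob=0.001181
UDUDDU: M=135.8900, payoff=0.0000, prob=0.004486
DUUDDU: M=120.6839, payoff=0.0000, prob=0.004486
UUUDDU: M=155.5805, payoff=0.0000, prob=0.017049
DDDUDU: M=105.4100, payoff=0.0000, prob=0.001181
UDDUDU: M=135.8900, payoff=0.0000, prob=0.004486
DUDUDU: M=112.7887, payoff=0.0000, prob=0.004486
UUDUDU: M=145.4023, payoff=24.2119, prob=0.017049
DDUUDU: M=105.4100, payoff=0.0000, prob=0.004486
UDUUDU: M=135.8900, payoff=24.2119, prob=0.017049
DUUUDU: M=129.1318, payoff=24.2119, prob=0.017049
UUUUDU: M=166.4711, payoff=0.0000, prob=0.064784
DDDDUU: M=105.4100, payoff=0.0000, prob=0.001181
UDDDUU: M=135.8900, payoff=0.0000, prob=0.004486
DUDDUU: M=112.7887, payoff=0.0000, prob=0.004486
UUDDUU: M=145.4023, payoff=24.2119, prob=0.017049
DDUDUU: M=105.4100, payoff=0.0000, prob=0.004486
UDUDUU: M=135.8900, payoff=24.2119, prob=0.017049
DUUDUU: M=120.6839, payoff=24.2119, prob=0.017049
UUUDUU: M=155.5805, payoff=0.0000, prob=0.064784
DDDUUU: M=105.4100, payoff=0.0000, prob=0.004486
UDDUUU: M=135.8900, payoff=24.2119, prob=0.017049
DUDUUU: M=114.6819, payoff=24.2119, prob=0.017049
UUDUUU: M=147.8430, payoff=57.3730, prob=0.064784
DDUUUU: M=114.6819, payoff=24.2119, prob=0.017049
UDUUUU: M=147.8430, payoff=57.3730, prob=0.064784
DUUUUU: M=147.8430, payoff=57.3730, prob=0.064784
UUUUUU: M=190.5928, payoff=0.0000, prob=0.246181
Price = Σ prob·payoff / R^6 = 16.103960 / 1.126162 = 14.2999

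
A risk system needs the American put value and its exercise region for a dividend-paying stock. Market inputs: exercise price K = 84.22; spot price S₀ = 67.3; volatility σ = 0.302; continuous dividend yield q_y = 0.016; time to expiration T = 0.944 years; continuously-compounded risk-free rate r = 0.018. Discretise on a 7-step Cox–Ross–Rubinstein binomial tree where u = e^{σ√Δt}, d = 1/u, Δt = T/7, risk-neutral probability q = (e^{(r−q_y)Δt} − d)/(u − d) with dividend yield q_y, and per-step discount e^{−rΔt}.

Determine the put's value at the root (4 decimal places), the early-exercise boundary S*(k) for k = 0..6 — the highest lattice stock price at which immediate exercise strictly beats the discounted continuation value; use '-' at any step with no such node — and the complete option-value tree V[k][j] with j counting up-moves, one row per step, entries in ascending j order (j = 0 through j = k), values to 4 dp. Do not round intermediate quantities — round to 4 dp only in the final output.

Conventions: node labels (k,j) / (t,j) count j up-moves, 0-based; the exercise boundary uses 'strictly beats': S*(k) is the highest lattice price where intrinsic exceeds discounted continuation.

price = 19.6454
boundary = - - - 48.2527 53.9120 60.2352 67.3000
tree:
19.6454
24.8358 13.9751
30.3929 18.7846 8.6993
35.9673 24.3509 12.6921 4.3045
41.0327 30.3080 17.8525 7.0196 1.3077
45.5662 35.9673 23.9848 11.1259 2.4899 0.0000
49.6239 41.0327 30.3080 16.9200 4.7408 0.0000 0.0000
53.2556 45.5662 35.9673 23.9848 9.0266 0.0000 0.0000 0.0000

Δt=0.13486, u=1.11729, d=0.89503, q=0.47352, disc=e^(-rΔt)=0.99758
k=7 terminal: V=max(K-S,0) → 53.2556 45.5662 35.9673 23.9848 9.0266 0.0000 0.0000 0.0000
k=6: j=0 S=34.5961 intr=49.6239 cont=49.4943 V=49.6239[EX]; j=1 S=43.1873 intr=41.0327 cont=40.9215 V=41.0327[EX]; j=2 S=53.9120 intr=30.3080 cont=30.2200 V=30.3080[EX]; j=3 S=67.3000 intr=16.9200 cont=16.8609 V=16.9200[EX]; j=4 S=84.0126 intr=0.2074 cont=4.7408 V=4.7408[hold]; j=5 S=104.8754 intr=0.0000 cont=0.0000 V=0.0000[hold]; j=6 S=130.9191 intr=0.0000 cont=0.0000 V=0.0000[hold]  S*(6)=67.3000
k=5: j=0 S=38.6538 intr=45.5662 cont=45.4453 V=45.5662[EX]; j=1 S=48.2527 intr=35.9673 cont=35.8672 V=35.9673[EX]; j=2 S=60.2352 intr=23.9848 cont=23.9104 V=23.9848[EX]; j=3 S=75.1934 intr=9.0266 cont=11.1259 V=11.1259[hold]; j=4 S=93.8661 intr=0.0000 cont=2.4899 V=2.4899[hold]; j=5 S=117.1759 intr=0.0000 cont=0.0000 V=0.0000[hold]  S*(5)=60.2352
k=4: j=0 S=43.1873 intr=41.0327 cont=40.9215 V=41.0327[EX]; j=1 S=53.9120 intr=30.3080 cont=30.2200 V=30.3080[EX]; j=2 S=67.3000 intr=16.9200 cont=17.8525 V=17.8525[hold]; j=3 S=84.0126 intr=0.2074 cont=7.0196 V=7.0196[hold]; j=4 S=104.8754 intr=0.0000 cont=1.3077 V=1.3077[hold]  S*(4)=53.9120
k=3: j=0 S=48.2527 intr=35.9673 cont=35.8672 V=35.9673[EX]; j=1 S=60.2352 intr=23.9848 cont=24.3509 V=24.3509[hold]; j=2 S=75.1934 intr=9.0266 cont=12.6921 V=12.6921[hold]; j=3 S=93.8661 intr=0.0000 cont=4.3045 V=4.3045[hold]  S*(3)=48.2527
k=2: j=0 S=53.9120 intr=30.3080 cont=30.3929 V=30.3929[hold]; j=1 S=67.3000 intr=16.9200 cont=18.7846 V=18.7846[hold]; j=2 S=84.0126 intr=0.2074 cont=8.6993 V=8.6993[hold]  S*(2)=-
k=1: j=0 S=60.2352 intr=23.9848 cont=24.8358 V=24.8358[hold]; j=1 S=75.1934 intr=9.0266 cont=13.9751 V=13.9751[hold]  S*(1)=-
k=0: j=0 S=67.3000 intr=16.9200 cont=19.6454 V=19.6454[hold]  S*(0)=-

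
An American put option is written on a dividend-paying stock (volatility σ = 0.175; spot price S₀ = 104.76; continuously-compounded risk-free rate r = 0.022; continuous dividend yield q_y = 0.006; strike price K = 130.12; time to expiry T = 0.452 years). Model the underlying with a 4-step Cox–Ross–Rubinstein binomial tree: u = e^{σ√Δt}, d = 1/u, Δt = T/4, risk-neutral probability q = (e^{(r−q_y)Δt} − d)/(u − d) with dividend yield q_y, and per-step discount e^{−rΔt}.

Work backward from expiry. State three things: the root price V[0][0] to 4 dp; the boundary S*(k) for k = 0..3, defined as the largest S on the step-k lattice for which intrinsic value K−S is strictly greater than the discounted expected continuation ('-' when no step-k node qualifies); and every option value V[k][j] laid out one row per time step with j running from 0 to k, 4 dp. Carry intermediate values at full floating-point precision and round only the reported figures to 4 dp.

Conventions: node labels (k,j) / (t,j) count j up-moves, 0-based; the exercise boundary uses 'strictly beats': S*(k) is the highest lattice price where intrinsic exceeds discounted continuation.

Δt=0.11300, u=1.06059, d=0.94287, q=0.50067, disc=e^(-rΔt)=0.99752
k=4 terminal: V=max(K-S,0) → 47.3253 36.9880 25.3600 12.2802 0.0000
k=3: j=0 S=87.8114 intr=42.3086 cont=42.0451 V=42.3086[EX]; j=1 S=98.7750 intr=31.3450 cont=31.0888 V=31.3450[EX]; j=2 S=111.1076 intr=19.0124 cont=18.7646 V=19.0124[EX]; j=3 S=124.9799 intr=5.1401 cont=6.1166 V=6.1166[hold]  S*(3)=111.1076
k=2: j=0 S=93.1320 intr=36.9880 cont=36.7280 V=36.9880[EX]; j=1 S=104.7600 intr=25.3600 cont=25.1079 V=25.3600[EX]; j=2 S=117.8398 intr=12.2802 cont=12.5247 V=12.5247[hold]  S*(2)=104.7600
k=1: j=0 S=98.7750 intr=31.3450 cont=31.0888 V=31.3450[EX]; j=1 S=111.1076 intr=19.0124 cont=18.8868 V=19.0124[EX]  S*(1)=111.1076
k=0: j=0 S=104.7600 intr=25.3600 cont=25.1079 V=25.3600[EX]  S*(0)=104.7600

price = 25.3600
boundary = 104.7600 111.1076 104.7600 111.1076
tree:
25.3600
31.3450 19.0124
36.9880 25.3600 12.5247
42.3086 31.3450 19.0124 6.1166
47.3253 36.9880 25.3600 12.2802 0.0000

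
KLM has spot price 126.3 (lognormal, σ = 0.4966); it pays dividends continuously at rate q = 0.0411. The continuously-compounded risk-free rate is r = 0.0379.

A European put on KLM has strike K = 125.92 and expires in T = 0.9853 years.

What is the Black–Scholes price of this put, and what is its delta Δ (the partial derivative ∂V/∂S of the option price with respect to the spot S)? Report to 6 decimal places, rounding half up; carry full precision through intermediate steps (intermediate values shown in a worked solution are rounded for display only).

price = 23.622411
Δ = -0.386785

σ√T = 0.4966·√0.9853 = 0.492936
d₁ = (ln(S/K) + (r−q+σ²/2)T) / (σ√T) = (ln(126.3/125.92) + (0.0379−0.0411+0.4966²/2)·0.9853) / 0.492936 = (0.003013 + 0.118340) / 0.492936 = 0.246185
d₂ = d₁ − σ√T = 0.246185 − 0.492936 = -0.246752
e^{−rT} = 0.963346
e^{−qT} = 0.960313
N(−d₁) = 0.402770,  N(−d₂) = 0.597450
Put price V = K·e^{−rT}·N(−d₂) − S·e^{−qT}·N(−d₁) = 72.473349 − 48.850938 = 23.622411
Δ = −e^{−qT}·N(−d₁) = -0.386785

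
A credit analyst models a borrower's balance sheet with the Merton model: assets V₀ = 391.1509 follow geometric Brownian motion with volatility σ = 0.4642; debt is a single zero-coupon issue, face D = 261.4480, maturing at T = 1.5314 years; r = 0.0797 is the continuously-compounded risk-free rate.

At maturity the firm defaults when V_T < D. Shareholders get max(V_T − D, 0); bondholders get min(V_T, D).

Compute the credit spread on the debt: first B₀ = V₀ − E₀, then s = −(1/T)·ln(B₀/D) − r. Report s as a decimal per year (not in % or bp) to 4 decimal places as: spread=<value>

spread=0.0483

Work the structural quantities from V₀ = 391.1509 against face 261.4480:
d₁ = [ln(V₀/D) + (r + σ²/2)T] / (σ√T)
   = [ln(391.1509/261.4480) + (0.0797 + 0.5·0.4642²)·1.5314] / (0.4642·√1.5314)
   = [0.402858 + 0.287047] / 0.574446 = 1.200991
d₂ = d₁ − σ√T = 1.200991 − 0.574446 = 0.626545
N(d₁) = 0.885123,  N(d₂) = 0.734521,  e^(−rT) = 0.885102
E₀ = V₀·N(d₁) − D·e^(−rT)·N(d₂)
   = 391.1509·0.885123 − 261.4480·0.885102·0.734521 = 176.242382
B₀ = V₀ − E₀ = 391.1509 − 176.242382 = 214.908518
spread = −(1/T)·ln(B₀/D) − r = −(1/1.5314)·ln(214.908518/261.4480) − 0.0797 = 0.04830246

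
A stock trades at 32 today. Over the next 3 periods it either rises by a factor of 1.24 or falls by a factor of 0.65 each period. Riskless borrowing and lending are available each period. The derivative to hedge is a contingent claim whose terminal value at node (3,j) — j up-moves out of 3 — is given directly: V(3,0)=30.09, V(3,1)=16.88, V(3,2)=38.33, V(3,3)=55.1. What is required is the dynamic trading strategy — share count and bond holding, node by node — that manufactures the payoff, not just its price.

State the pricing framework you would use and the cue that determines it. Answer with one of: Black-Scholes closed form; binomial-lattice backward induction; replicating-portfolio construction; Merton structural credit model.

Key observation: the deliverable is the dynamic trading strategy on the 3-step tree (spot 32, moves 1.24 and 0.65), so the valuation must go through the node-by-node replicating-portfolio solve.

framework: replicating-portfolio construction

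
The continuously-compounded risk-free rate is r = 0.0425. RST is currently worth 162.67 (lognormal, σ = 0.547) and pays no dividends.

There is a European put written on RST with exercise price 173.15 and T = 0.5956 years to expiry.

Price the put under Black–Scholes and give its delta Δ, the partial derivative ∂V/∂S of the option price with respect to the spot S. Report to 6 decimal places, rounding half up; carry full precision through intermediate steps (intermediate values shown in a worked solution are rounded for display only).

price = 30.889331
Δ = -0.450999

σ√T = 0.547·√0.5956 = 0.422148
d₁ = (ln(S/K) + (r+σ²/2)T) / (σ√T) = (ln(162.67/173.15) + (0.0425+0.547²/2)·0.5956) / 0.422148 = (-0.062435 + 0.114417) / 0.422148 = 0.123139
d₂ = d₁ − σ√T = 0.123139 − 0.422148 = -0.299009
e^{−rT} = 0.975005
N(−d₁) = 0.450999,  N(−d₂) = 0.617533
Put price V = K·e^{−rT}·N(−d₂) − S·N(−d₁) = 104.253274 − 73.363943 = 30.889331
Δ = −N(−d₁) = -0.450999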